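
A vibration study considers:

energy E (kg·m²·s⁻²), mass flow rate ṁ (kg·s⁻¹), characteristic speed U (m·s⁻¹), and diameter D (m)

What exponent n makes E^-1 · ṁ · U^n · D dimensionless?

1

Balance the L exponent: (1)·n from U, plus −(2) + (0) + (1) = -1 from the rest, must sum to zero.
n − 1 = 0, so n = 1.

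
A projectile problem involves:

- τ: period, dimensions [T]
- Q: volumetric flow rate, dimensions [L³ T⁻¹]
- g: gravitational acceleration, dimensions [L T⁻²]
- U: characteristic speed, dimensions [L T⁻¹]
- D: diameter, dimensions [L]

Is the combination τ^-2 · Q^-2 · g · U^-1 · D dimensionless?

Sum the exponent of each base dimension across the product:
  L: −2·[τ]_L − 2·[Q]_L + [g]_L − [U]_L + [D]_L = −2·(0) − 2·(3) + (1) − (1) + (1) = -5
  T: −2·[τ]_T − 2·[Q]_T + [g]_T − [U]_T + [D]_T = −2·(1) − 2·(-1) + (-2) − (-1) + (0) = -1
Net dimensions [L⁻⁵ T⁻¹] ≠ [1] — not dimensionless.

no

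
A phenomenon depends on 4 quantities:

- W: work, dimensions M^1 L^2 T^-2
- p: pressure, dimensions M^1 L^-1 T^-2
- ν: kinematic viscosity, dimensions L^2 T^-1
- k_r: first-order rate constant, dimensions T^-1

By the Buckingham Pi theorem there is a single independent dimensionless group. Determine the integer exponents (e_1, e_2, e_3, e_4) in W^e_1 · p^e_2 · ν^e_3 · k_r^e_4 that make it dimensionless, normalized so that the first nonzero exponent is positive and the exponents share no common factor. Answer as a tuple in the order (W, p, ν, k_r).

(2, -2, -3, 3)

M: e_1·(1) + e_2·(1) + e_3·(0) + e_4·(0) = 0
L: e_1·(2) + e_2·(-1) + e_3·(2) + e_4·(0) = 0
T: e_1·(-2) + e_2·(-2) + e_3·(-1) + e_4·(-1) = 0
Solving this homogeneous linear system for the smallest-integer solution (first nonzero entry positive) gives (2, -2, -3, 3).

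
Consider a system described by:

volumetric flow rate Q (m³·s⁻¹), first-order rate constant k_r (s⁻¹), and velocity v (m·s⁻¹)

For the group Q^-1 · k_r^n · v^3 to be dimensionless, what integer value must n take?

-2

Balance the T exponent: (-1)·n from k_r, plus −(-1) + 3·(-1) = -2 from the rest, must sum to zero.
−n − 2 = 0, so n = -2.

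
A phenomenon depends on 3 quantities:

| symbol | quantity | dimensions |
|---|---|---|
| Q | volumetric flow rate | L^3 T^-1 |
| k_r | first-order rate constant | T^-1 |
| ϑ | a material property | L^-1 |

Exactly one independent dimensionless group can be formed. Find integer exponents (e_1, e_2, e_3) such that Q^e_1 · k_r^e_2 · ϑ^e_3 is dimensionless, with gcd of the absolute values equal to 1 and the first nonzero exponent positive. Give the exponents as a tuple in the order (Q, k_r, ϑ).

(1, -1, 3)

L: e_1·(3) + e_2·(0) + e_3·(-1) = 0
T: e_1·(-1) + e_2·(-1) + e_3·(0) = 0
Solving this homogeneous linear system for the smallest-integer solution (first nonzero entry positive) gives (1, -1, 3).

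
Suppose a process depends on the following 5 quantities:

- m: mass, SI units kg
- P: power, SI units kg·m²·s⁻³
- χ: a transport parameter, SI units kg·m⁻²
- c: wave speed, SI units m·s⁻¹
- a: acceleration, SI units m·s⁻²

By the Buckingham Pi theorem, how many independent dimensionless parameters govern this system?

2

There are 5 variables and 3 base dimensions (M, L, T).
The dimension matrix has rank 3.
Independent dimensionless groups: 5 − 3 = 2.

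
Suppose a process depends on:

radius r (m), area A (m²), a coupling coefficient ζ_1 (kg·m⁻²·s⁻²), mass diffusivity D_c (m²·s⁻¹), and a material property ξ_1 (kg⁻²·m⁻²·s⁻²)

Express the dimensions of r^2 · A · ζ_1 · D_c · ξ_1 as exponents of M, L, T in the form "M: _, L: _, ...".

Collect each base-dimension exponent across the product:
  M: 2·(0) + (0) + (1) + (0) + (-2) = -1
  L: 2·(1) + (2) + (-2) + (2) + (-2) = 2
  T: 2·(0) + (0) + (-2) + (-1) + (-2) = -5
So the dimensions are [M⁻¹ L² T⁻⁵].

M: -1, L: 2, T: -5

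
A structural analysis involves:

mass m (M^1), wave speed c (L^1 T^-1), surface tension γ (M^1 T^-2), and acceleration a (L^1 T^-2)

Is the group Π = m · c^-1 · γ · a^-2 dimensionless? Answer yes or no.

Sum the exponent of each base dimension across the product:
  M: [m]_M − [c]_M + [γ]_M − 2·[a]_M = (1) − (0) + (1) − 2·(0) = 2
  L: [m]_L − [c]_L + [γ]_L − 2·[a]_L = (0) − (1) + (0) − 2·(1) = -3
  T: [m]_T − [c]_T + [γ]_T − 2·[a]_T = (0) − (-1) + (-2) − 2·(-2) = 3
Net dimensions [M² L⁻³ T³] ≠ [1] — not dimensionless.

no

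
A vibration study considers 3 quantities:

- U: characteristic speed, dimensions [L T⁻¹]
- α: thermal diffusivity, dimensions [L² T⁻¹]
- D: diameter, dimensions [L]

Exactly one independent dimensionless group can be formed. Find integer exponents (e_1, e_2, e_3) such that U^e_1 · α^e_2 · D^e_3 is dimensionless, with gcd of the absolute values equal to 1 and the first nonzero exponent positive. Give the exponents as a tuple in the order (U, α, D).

(1, -1, 1)

L: e_1·(1) + e_2·(2) + e_3·(1) = 0
T: e_1·(-1) + e_2·(-1) + e_3·(0) = 0
Solving this homogeneous linear system for the smallest-integer solution (first nonzero entry positive) gives (1, -1, 1).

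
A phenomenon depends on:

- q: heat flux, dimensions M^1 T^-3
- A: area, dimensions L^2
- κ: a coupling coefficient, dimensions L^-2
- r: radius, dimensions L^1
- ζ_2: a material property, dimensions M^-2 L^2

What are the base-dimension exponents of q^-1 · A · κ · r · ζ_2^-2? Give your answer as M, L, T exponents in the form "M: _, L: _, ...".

M: 3, L: -3, T: 3

Collect each base-dimension exponent across the product:
  M: −(1) + (0) + (0) + (0) − 2·(-2) = 3
  L: −(0) + (2) + (-2) + (1) − 2·(2) = -3
  T: −(-3) + (0) + (0) + (0) − 2·(0) = 3
So the dimensions are [M³ L⁻³ T³].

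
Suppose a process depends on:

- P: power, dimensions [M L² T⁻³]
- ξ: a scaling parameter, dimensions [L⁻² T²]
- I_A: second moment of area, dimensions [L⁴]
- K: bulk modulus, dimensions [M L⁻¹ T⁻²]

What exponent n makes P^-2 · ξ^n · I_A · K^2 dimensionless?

Balance the L exponent: (-2)·n from ξ, plus −2·(2) + (4) + 2·(-1) = -2 from the rest, must sum to zero.
-2n − 2 = 0, so n = -1.

-1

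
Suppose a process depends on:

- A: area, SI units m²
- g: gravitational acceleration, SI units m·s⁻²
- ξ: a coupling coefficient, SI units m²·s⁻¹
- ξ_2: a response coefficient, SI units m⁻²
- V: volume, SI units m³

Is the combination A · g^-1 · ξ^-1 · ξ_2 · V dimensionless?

Sum the exponent of each base dimension across the product:
  L: [A]_L − [g]_L − [ξ]_L + [ξ_2]_L + [V]_L = (2) − (1) − (2) + (-2) + (3) = 0
  T: [A]_T − [g]_T − [ξ]_T + [ξ_2]_T + [V]_T = (0) − (-2) − (-1) + (0) + (0) = 3
Net dimensions [T³] ≠ [1] — not dimensionless.

no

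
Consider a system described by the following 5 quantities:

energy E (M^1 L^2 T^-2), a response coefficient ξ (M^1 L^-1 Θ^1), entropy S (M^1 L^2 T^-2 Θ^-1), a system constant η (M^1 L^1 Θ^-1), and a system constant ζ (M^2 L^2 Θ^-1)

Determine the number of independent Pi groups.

There are 5 variables and 4 base dimensions (M, L, T, Θ).
The dimension matrix has rank 4.
Independent dimensionless groups: 5 − 4 = 1.

1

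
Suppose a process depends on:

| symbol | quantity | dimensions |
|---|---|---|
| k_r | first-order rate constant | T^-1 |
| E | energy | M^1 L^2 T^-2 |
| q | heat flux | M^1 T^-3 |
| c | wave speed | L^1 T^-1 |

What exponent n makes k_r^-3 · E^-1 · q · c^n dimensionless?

2

Balance the L exponent: (1)·n from c, plus −3·(0) − (2) + (0) = -2 from the rest, must sum to zero.
n − 2 = 0, so n = 2.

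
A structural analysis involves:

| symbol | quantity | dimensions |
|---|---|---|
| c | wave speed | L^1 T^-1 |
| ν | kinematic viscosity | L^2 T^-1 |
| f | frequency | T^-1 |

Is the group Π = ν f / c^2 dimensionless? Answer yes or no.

Sum the exponent of each base dimension across the product:
  M: −2·[c]_M + [ν]_M + [f]_M = −2·(0) + (0) + (0) = 0
  L: −2·[c]_L + [ν]_L + [f]_L = −2·(1) + (2) + (0) = 0
  T: −2·[c]_T + [ν]_T + [f]_T = −2·(-1) + (-1) + (-1) = 0
All base exponents vanish — dimensionless.

yes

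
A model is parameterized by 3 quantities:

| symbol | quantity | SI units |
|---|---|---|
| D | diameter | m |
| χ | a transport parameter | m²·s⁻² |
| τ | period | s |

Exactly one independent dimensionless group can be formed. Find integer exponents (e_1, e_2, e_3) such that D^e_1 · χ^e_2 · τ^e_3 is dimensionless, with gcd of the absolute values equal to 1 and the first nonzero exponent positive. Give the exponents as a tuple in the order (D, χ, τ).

L: e_1·(1) + e_2·(2) + e_3·(0) = 0
T: e_1·(0) + e_2·(-2) + e_3·(1) = 0
Solving this homogeneous linear system for the smallest-integer solution (first nonzero entry positive) gives (2, -1, -2).

(2, -1, -2)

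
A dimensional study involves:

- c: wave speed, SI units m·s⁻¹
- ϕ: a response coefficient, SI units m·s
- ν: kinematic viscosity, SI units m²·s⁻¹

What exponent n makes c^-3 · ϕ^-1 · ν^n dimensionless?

Balance the L exponent: (2)·n from ν, plus −3·(1) − (1) = -4 from the rest, must sum to zero.
2n − 4 = 0, so n = 2.

2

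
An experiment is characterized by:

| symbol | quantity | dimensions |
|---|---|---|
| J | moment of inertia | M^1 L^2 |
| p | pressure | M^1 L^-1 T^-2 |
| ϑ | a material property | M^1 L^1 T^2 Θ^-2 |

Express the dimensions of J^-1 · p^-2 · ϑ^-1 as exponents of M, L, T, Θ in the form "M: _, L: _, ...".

Collect each base-dimension exponent across the product:
  M: −(1) − 2·(1) − (1) = -4
  L: −(2) − 2·(-1) − (1) = -1
  T: −(0) − 2·(-2) − (2) = 2
  Θ: −(0) − 2·(0) − (-2) = 2
So the dimensions are [M⁻⁴ L⁻¹ T² Θ²].

M: -4, L: -1, T: 2, Θ: 2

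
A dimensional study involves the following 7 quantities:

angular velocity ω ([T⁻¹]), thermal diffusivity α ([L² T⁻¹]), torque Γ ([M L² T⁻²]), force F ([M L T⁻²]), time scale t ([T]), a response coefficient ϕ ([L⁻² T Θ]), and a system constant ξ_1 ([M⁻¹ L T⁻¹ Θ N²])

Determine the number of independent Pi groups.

There are 7 variables and 5 base dimensions (M, L, T, Θ, N).
The dimension matrix has rank 5.
Independent dimensionless groups: 7 − 5 = 2.

2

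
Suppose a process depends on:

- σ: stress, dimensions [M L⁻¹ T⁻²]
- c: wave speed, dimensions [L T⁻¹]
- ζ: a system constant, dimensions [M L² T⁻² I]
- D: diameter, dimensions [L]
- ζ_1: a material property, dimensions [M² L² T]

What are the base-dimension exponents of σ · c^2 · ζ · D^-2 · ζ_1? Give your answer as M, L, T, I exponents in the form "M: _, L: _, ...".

Collect each base-dimension exponent across the product:
  M: (1) + 2·(0) + (1) − 2·(0) + (2) = 4
  L: (-1) + 2·(1) + (2) − 2·(1) + (2) = 3
  T: (-2) + 2·(-1) + (-2) − 2·(0) + (1) = -5
  I: (0) + 2·(0) + (1) − 2·(0) + (0) = 1
So the dimensions are [M⁴ L³ T⁻⁵ I].

M: 4, L: 3, T: -5, I: 1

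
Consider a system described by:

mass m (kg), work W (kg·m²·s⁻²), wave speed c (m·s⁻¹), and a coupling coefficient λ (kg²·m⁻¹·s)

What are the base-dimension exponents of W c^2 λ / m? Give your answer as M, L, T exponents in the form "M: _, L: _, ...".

Collect each base-dimension exponent across the product:
  M: −(1) + (1) + 2·(0) + (2) = 2
  L: −(0) + (2) + 2·(1) + (-1) = 3
  T: −(0) + (-2) + 2·(-1) + (1) = -3
So the dimensions are [M² L³ T⁻³].

M: 2, L: 3, T: -3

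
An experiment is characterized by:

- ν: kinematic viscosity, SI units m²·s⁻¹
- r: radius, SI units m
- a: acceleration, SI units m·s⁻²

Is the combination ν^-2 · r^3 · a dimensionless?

yes

Sum the exponent of each base dimension across the product:
  L: −2·[ν]_L + 3·[r]_L + [a]_L = −2·(2) + 3·(1) + (1) = 0
  T: −2·[ν]_T + 3·[r]_T + [a]_T = −2·(-1) + 3·(0) + (-2) = 0
All base exponents vanish — dimensionless.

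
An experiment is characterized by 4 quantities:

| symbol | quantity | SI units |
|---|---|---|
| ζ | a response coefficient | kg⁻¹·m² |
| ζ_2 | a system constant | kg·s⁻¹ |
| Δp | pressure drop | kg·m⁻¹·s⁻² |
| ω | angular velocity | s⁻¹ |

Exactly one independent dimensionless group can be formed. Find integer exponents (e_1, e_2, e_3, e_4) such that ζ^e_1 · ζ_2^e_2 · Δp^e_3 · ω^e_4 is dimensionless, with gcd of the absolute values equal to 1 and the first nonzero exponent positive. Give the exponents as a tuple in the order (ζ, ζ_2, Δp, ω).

(1, -1, 2, -3)

M: e_1·(-1) + e_2·(1) + e_3·(1) + e_4·(0) = 0
L: e_1·(2) + e_2·(0) + e_3·(-1) + e_4·(0) = 0
T: e_1·(0) + e_2·(-1) + e_3·(-2) + e_4·(-1) = 0
Solving this homogeneous linear system for the smallest-integer solution (first nonzero entry positive) gives (1, -1, 2, -3).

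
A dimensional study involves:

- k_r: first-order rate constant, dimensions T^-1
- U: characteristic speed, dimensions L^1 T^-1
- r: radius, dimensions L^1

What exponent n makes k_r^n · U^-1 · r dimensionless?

1

Balance the T exponent: (-1)·n from k_r, plus −(-1) + (0) = 1 from the rest, must sum to zero.
−n + 1 = 0, so n = 1.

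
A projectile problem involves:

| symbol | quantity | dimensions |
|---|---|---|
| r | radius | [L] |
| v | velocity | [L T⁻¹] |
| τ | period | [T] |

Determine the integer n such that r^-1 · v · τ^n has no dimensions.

1

Balance the T exponent: (1)·n from τ, plus −(0) + (-1) = -1 from the rest, must sum to zero.
n − 1 = 0, so n = 1.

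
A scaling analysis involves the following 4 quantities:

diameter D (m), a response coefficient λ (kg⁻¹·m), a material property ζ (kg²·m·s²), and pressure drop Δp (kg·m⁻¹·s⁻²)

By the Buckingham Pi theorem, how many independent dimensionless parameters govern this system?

1

There are 4 variables and 3 base dimensions (M, L, T).
The dimension matrix has rank 3.
Independent dimensionless groups: 4 − 3 = 1.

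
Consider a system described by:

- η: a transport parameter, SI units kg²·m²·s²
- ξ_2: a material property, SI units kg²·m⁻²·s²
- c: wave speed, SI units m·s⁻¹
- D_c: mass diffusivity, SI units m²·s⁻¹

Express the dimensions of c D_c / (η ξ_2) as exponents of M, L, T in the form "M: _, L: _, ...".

M: -4, L: 3, T: -6

Collect each base-dimension exponent across the product:
  M: −(2) − (2) + (0) + (0) = -4
  L: −(2) − (-2) + (1) + (2) = 3
  T: −(2) − (2) + (-1) + (-1) = -6
So the dimensions are [M⁻⁴ L³ T⁻⁶].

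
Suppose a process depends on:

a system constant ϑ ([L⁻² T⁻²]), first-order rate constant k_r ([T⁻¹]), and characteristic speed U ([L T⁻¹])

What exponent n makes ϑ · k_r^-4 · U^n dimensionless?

2

Balance the L exponent: (1)·n from U, plus (-2) − 4·(0) = -2 from the rest, must sum to zero.
n − 2 = 0, so n = 2.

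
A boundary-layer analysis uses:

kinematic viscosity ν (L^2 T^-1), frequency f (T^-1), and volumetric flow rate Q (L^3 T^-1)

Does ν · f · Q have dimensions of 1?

Sum the exponent of each base dimension across the product:
  L: [ν]_L + [f]_L + [Q]_L = (2) + (0) + (3) = 5
  T: [ν]_T + [f]_T + [Q]_T = (-1) + (-1) + (-1) = -3
Net dimensions [L⁵ T⁻³] ≠ [1] — not dimensionless.

no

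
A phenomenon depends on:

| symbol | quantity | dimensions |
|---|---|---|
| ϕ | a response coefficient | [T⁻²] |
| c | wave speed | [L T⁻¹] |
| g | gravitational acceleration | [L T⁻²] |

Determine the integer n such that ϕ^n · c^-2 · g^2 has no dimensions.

Balance the T exponent: (-2)·n from ϕ, plus −2·(-1) + 2·(-2) = -2 from the rest, must sum to zero.
-2n − 2 = 0, so n = -1.

-1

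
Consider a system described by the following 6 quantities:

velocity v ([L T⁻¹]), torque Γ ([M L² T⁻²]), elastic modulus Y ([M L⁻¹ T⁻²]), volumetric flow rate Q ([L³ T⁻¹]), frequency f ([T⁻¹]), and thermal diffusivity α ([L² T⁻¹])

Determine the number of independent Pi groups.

3

There are 6 variables and 3 base dimensions (M, L, T).
The dimension matrix has rank 3.
Independent dimensionless groups: 6 − 3 = 3.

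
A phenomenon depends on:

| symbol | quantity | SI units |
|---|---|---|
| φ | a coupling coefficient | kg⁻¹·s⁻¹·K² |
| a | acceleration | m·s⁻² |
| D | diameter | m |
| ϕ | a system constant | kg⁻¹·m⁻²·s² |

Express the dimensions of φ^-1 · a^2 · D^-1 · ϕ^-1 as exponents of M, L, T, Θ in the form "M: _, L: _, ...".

Collect each base-dimension exponent across the product:
  M: −(-1) + 2·(0) − (0) − (-1) = 2
  L: −(0) + 2·(1) − (1) − (-2) = 3
  T: −(-1) + 2·(-2) − (0) − (2) = -5
  Θ: −(2) + 2·(0) − (0) − (0) = -2
So the dimensions are [M² L³ T⁻⁵ Θ⁻²].

M: 2, L: 3, T: -5, Θ: -2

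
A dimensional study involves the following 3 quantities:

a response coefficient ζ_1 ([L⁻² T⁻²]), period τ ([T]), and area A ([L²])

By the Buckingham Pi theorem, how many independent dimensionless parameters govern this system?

1

There are 3 variables and 2 base dimensions (L, T).
The dimension matrix has rank 2.
Independent dimensionless groups: 3 − 2 = 1.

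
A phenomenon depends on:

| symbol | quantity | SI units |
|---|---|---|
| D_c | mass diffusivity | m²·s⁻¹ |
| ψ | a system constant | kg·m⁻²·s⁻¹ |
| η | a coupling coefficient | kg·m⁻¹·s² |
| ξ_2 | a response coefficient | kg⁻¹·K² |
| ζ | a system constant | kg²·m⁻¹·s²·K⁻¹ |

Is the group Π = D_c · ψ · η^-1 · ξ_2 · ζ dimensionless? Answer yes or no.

Sum the exponent of each base dimension across the product:
  M: [D_c]_M + [ψ]_M − [η]_M + [ξ_2]_M + [ζ]_M = (0) + (1) − (1) + (-1) + (2) = 1
  L: [D_c]_L + [ψ]_L − [η]_L + [ξ_2]_L + [ζ]_L = (2) + (-2) − (-1) + (0) + (-1) = 0
  T: [D_c]_T + [ψ]_T − [η]_T + [ξ_2]_T + [ζ]_T = (-1) + (-1) − (2) + (0) + (2) = -2
  Θ: [D_c]_Θ + [ψ]_Θ − [η]_Θ + [ξ_2]_Θ + [ζ]_Θ = (0) + (0) − (0) + (2) + (-1) = 1
Net dimensions [M T⁻² Θ] ≠ [1] — not dimensionless.

no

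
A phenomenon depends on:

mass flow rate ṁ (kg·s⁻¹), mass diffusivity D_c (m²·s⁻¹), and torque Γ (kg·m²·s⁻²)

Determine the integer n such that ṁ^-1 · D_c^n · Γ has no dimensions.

-1

Balance the L exponent: (2)·n from D_c, plus −(0) + (2) = 2 from the rest, must sum to zero.
2n + 2 = 0, so n = -1.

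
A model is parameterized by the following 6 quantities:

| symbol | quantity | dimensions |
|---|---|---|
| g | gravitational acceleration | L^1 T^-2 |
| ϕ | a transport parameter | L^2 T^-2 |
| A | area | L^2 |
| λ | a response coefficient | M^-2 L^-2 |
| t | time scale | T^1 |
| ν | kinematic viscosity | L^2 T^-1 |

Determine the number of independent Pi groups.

There are 6 variables and 3 base dimensions (M, L, T).
The dimension matrix has rank 3.
Independent dimensionless groups: 6 − 3 = 3.

3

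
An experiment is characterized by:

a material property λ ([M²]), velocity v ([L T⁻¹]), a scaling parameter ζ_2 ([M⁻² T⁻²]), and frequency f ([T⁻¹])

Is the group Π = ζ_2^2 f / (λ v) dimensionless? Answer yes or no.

no

Sum the exponent of each base dimension across the product:
  M: −[λ]_M − [v]_M + 2·[ζ_2]_M + [f]_M = −(2) − (0) + 2·(-2) + (0) = -6
  L: −[λ]_L − [v]_L + 2·[ζ_2]_L + [f]_L = −(0) − (1) + 2·(0) + (0) = -1
  T: −[λ]_T − [v]_T + 2·[ζ_2]_T + [f]_T = −(0) − (-1) + 2·(-2) + (-1) = -4
Net dimensions [M⁻⁶ L⁻¹ T⁻⁴] ≠ [1] — not dimensionless.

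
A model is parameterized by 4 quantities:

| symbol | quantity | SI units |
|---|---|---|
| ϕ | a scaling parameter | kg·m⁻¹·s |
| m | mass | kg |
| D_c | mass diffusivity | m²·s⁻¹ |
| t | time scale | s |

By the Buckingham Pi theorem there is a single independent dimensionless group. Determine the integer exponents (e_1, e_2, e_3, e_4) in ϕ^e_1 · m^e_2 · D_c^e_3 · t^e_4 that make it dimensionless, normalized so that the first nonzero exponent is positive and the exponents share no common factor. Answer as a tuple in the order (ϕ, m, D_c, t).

M: e_1·(1) + e_2·(1) + e_3·(0) + e_4·(0) = 0
L: e_1·(-1) + e_2·(0) + e_3·(2) + e_4·(0) = 0
T: e_1·(1) + e_2·(0) + e_3·(-1) + e_4·(1) = 0
Solving this homogeneous linear system for the smallest-integer solution (first nonzero entry positive) gives (2, -2, 1, -1).

(2, -2, 1, -1)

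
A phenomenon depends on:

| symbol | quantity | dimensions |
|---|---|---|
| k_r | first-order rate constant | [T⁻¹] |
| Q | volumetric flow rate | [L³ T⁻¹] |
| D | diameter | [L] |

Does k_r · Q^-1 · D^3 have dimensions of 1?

yes

Sum the exponent of each base dimension across the product:
  M: [k_r]_M − [Q]_M + 3·[D]_M = (0) − (0) + 3·(0) = 0
  L: [k_r]_L − [Q]_L + 3·[D]_L = (0) − (3) + 3·(1) = 0
  T: [k_r]_T − [Q]_T + 3·[D]_T = (-1) − (-1) + 3·(0) = 0
All base exponents vanish — dimensionless.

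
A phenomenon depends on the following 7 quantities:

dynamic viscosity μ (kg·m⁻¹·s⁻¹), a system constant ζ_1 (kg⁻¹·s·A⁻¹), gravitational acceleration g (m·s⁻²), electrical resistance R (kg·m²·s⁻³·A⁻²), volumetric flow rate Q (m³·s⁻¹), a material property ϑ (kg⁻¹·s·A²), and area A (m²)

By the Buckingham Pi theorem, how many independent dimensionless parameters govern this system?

There are 7 variables and 4 base dimensions (M, L, T, I).
The dimension matrix has rank 4.
Independent dimensionless groups: 7 − 4 = 3.

3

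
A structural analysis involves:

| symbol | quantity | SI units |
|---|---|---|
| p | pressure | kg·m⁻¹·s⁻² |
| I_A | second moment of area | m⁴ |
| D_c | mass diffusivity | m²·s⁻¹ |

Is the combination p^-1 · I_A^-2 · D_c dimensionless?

Sum the exponent of each base dimension across the product:
  M: −[p]_M − 2·[I_A]_M + [D_c]_M = −(1) − 2·(0) + (0) = -1
  L: −[p]_L − 2·[I_A]_L + [D_c]_L = −(-1) − 2·(4) + (2) = -5
  T: −[p]_T − 2·[I_A]_T + [D_c]_T = −(-2) − 2·(0) + (-1) = 1
Net dimensions [M⁻¹ L⁻⁵ T] ≠ [1] — not dimensionless.

no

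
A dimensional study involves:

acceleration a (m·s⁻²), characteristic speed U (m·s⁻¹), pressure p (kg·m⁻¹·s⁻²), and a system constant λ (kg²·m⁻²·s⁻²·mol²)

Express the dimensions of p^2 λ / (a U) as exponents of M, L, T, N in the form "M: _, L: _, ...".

M: 4, L: -6, T: -3, N: 2

Collect each base-dimension exponent across the product:
  M: −(0) − (0) + 2·(1) + (2) = 4
  L: −(1) − (1) + 2·(-1) + (-2) = -6
  T: −(-2) − (-1) + 2·(-2) + (-2) = -3
  N: −(0) − (0) + 2·(0) + (2) = 2
So the dimensions are [M⁴ L⁻⁶ T⁻³ N²].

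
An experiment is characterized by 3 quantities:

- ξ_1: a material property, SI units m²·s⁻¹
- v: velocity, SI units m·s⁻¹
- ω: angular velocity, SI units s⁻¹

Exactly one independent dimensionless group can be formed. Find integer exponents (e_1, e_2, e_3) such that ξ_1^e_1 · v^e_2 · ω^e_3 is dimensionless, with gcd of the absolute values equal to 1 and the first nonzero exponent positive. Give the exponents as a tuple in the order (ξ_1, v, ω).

(1, -2, 1)

L: e_1·(2) + e_2·(1) + e_3·(0) = 0
T: e_1·(-1) + e_2·(-1) + e_3·(-1) = 0
Solving this homogeneous linear system for the smallest-integer solution (first nonzero entry positive) gives (1, -2, 1).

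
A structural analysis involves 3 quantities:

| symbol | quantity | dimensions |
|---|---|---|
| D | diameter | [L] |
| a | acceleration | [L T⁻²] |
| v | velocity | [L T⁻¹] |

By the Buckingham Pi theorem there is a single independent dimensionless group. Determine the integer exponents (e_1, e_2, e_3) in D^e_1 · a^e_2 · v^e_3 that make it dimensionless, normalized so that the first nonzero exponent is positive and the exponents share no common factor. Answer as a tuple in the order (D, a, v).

L: e_1·(1) + e_2·(1) + e_3·(1) = 0
T: e_1·(0) + e_2·(-2) + e_3·(-1) = 0
Solving this homogeneous linear system for the smallest-integer solution (first nonzero entry positive) gives (1, 1, -2).

(1, 1, -2)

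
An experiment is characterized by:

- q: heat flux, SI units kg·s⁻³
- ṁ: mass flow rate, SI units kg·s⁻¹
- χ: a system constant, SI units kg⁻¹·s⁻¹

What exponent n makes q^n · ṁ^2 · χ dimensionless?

Balance the M exponent: (1)·n from q, plus 2·(1) + (-1) = 1 from the rest, must sum to zero.
n + 1 = 0, so n = -1.

-1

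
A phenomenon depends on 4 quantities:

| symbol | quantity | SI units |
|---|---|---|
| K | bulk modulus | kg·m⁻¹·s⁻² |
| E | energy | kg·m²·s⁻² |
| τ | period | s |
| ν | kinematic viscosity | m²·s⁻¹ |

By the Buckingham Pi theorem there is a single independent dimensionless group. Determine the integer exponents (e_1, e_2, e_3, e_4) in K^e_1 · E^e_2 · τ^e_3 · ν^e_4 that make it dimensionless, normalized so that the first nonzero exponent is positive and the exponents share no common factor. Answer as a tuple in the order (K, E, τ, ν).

M: e_1·(1) + e_2·(1) + e_3·(0) + e_4·(0) = 0
L: e_1·(-1) + e_2·(2) + e_3·(0) + e_4·(2) = 0
T: e_1·(-2) + e_2·(-2) + e_3·(1) + e_4·(-1) = 0
Solving this homogeneous linear system for the smallest-integer solution (first nonzero entry positive) gives (2, -2, 3, 3).

(2, -2, 3, 3)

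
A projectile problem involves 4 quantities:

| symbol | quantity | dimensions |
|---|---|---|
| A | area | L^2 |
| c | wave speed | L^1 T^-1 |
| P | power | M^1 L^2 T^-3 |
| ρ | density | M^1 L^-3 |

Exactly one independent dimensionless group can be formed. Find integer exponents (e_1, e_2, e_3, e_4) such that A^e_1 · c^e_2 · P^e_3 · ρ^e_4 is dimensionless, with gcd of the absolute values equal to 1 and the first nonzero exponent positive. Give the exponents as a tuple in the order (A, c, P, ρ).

(1, 3, -1, 1)

M: e_1·(0) + e_2·(0) + e_3·(1) + e_4·(1) = 0
L: e_1·(2) + e_2·(1) + e_3·(2) + e_4·(-3) = 0
T: e_1·(0) + e_2·(-1) + e_3·(-3) + e_4·(0) = 0
Solving this homogeneous linear system for the smallest-integer solution (first nonzero entry positive) gives (1, 3, -1, 1).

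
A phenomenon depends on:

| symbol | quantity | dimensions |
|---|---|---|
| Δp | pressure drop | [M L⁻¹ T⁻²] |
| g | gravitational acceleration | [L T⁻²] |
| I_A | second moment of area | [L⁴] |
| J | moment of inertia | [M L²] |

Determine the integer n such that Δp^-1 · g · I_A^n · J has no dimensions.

-1

Balance the L exponent: (4)·n from I_A, plus −(-1) + (1) + (2) = 4 from the rest, must sum to zero.
4n + 4 = 0, so n = -1.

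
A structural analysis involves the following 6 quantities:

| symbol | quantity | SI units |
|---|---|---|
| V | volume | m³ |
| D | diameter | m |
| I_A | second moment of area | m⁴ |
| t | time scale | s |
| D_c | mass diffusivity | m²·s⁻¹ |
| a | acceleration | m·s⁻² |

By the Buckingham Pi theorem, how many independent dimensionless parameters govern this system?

There are 6 variables and 2 base dimensions (L, T).
The dimension matrix has rank 2.
Independent dimensionless groups: 6 − 2 = 4.

4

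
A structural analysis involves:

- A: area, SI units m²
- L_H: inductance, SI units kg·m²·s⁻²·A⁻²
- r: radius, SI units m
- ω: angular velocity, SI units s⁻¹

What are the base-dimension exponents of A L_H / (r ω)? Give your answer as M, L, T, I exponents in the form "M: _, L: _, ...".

Collect each base-dimension exponent across the product:
  M: (0) + (1) − (0) − (0) = 1
  L: (2) + (2) − (1) − (0) = 3
  T: (0) + (-2) − (0) − (-1) = -1
  I: (0) + (-2) − (0) − (0) = -2
So the dimensions are [M L³ T⁻¹ I⁻²].

M: 1, L: 3, T: -1, I: -2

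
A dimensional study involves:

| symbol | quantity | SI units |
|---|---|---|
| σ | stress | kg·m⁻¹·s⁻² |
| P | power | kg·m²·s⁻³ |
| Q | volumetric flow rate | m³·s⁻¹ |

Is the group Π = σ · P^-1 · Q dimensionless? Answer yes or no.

Sum the exponent of each base dimension across the product:
  M: [σ]_M − [P]_M + [Q]_M = (1) − (1) + (0) = 0
  L: [σ]_L − [P]_L + [Q]_L = (-1) − (2) + (3) = 0
  T: [σ]_T − [P]_T + [Q]_T = (-2) − (-3) + (-1) = 0
All base exponents vanish — dimensionless.

yes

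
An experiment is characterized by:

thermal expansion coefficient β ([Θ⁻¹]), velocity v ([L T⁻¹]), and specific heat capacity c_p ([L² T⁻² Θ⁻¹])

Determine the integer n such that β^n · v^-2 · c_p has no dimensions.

-1

Balance the Θ exponent: (-1)·n from β, plus −2·(0) + (-1) = -1 from the rest, must sum to zero.
−n − 1 = 0, so n = -1.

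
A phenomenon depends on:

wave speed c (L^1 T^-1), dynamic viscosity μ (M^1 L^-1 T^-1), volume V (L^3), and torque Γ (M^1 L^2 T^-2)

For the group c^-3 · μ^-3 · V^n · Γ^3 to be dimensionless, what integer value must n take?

-2

Balance the L exponent: (3)·n from V, plus −3·(1) − 3·(-1) + 3·(2) = 6 from the rest, must sum to zero.
3n + 6 = 0, so n = -2.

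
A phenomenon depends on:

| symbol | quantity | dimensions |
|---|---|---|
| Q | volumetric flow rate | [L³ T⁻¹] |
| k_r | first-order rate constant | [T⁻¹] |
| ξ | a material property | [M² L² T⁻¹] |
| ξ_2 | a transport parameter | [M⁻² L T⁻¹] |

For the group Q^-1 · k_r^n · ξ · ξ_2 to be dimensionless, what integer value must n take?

Balance the T exponent: (-1)·n from k_r, plus −(-1) + (-1) + (-1) = -1 from the rest, must sum to zero.
−n − 1 = 0, so n = -1.

-1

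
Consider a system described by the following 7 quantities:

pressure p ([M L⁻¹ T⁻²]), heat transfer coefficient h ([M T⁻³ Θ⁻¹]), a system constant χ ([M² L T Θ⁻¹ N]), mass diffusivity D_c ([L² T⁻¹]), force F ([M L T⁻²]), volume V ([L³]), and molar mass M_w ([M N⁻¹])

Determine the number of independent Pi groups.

2

There are 7 variables and 5 base dimensions (M, L, T, Θ, N).
The dimension matrix has rank 5.
Independent dimensionless groups: 7 − 5 = 2.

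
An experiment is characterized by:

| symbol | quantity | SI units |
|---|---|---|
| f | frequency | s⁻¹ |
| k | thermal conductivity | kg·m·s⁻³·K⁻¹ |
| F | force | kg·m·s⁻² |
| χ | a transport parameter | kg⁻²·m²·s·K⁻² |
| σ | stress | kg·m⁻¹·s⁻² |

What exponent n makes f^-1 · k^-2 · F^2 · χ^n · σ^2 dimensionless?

1

Balance the M exponent: (-2)·n from χ, plus −(0) − 2·(1) + 2·(1) + 2·(1) = 2 from the rest, must sum to zero.
-2n + 2 = 0, so n = 1.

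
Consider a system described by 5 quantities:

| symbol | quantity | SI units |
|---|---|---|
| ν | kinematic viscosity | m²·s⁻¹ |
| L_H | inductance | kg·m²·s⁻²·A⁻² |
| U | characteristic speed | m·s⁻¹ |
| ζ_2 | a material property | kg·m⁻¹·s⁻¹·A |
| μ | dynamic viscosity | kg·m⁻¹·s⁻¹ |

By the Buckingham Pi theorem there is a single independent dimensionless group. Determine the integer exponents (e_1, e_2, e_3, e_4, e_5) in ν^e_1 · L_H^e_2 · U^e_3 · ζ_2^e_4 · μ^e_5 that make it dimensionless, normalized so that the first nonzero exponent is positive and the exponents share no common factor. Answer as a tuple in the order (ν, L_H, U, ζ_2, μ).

(2, -1, -1, -2, 3)

M: e_1·(0) + e_2·(1) + e_3·(0) + e_4·(1) + e_5·(1) = 0
L: e_1·(2) + e_2·(2) + e_3·(1) + e_4·(-1) + e_5·(-1) = 0
T: e_1·(-1) + e_2·(-2) + e_3·(-1) + e_4·(-1) + e_5·(-1) = 0
I: e_1·(0) + e_2·(-2) + e_3·(0) + e_4·(1) + e_5·(0) = 0
Solving this homogeneous linear system for the smallest-integer solution (first nonzero entry positive) gives (2, -1, -1, -2, 3).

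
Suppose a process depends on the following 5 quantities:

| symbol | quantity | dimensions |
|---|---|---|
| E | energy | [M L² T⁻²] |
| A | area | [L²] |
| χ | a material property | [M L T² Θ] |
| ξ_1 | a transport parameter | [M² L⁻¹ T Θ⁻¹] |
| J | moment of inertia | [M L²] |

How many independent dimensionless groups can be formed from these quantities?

There are 5 variables and 4 base dimensions (M, L, T, Θ).
The dimension matrix has rank 4.
Independent dimensionless groups: 5 − 4 = 1.

1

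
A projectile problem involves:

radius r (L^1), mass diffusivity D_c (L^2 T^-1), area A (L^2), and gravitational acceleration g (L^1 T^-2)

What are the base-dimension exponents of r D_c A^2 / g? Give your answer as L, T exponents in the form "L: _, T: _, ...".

L: 6, T: 1

Collect each base-dimension exponent across the product:
  L: (1) + (2) + 2·(2) − (1) = 6
  T: (0) + (-1) + 2·(0) − (-2) = 1
So the dimensions are [L⁶ T].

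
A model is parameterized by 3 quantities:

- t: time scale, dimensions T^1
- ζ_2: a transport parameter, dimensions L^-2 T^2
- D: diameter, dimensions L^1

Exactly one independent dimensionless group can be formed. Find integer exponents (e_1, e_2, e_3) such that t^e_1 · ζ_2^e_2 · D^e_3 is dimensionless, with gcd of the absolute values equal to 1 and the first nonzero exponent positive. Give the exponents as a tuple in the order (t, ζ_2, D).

L: e_1·(0) + e_2·(-2) + e_3·(1) = 0
T: e_1·(1) + e_2·(2) + e_3·(0) = 0
Solving this homogeneous linear system for the smallest-integer solution (first nonzero entry positive) gives (2, -1, -2).

(2, -1, -2)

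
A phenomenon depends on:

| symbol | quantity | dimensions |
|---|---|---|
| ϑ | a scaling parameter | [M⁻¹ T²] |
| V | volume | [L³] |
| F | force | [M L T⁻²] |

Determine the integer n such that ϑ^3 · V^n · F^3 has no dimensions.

Balance the L exponent: (3)·n from V, plus 3·(0) + 3·(1) = 3 from the rest, must sum to zero.
3n + 3 = 0, so n = -1.

-1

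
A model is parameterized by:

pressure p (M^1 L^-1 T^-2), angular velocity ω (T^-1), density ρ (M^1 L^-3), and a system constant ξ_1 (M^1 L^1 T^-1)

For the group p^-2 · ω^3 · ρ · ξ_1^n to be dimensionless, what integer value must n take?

1

Balance the M exponent: (1)·n from ξ_1, plus −2·(1) + 3·(0) + (1) = -1 from the rest, must sum to zero.
n − 1 = 0, so n = 1.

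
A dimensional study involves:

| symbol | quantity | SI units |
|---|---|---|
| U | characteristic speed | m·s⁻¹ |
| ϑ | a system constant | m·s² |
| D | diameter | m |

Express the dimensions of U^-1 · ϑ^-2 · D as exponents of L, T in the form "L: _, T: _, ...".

L: -2, T: -3

Collect each base-dimension exponent across the product:
  L: −(1) − 2·(1) + (1) = -2
  T: −(-1) − 2·(2) + (0) = -3
So the dimensions are [L⁻² T⁻³].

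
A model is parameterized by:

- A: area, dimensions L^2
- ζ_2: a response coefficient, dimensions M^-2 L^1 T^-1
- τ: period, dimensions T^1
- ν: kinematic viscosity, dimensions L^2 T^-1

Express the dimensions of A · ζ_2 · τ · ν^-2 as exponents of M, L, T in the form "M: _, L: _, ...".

Collect each base-dimension exponent across the product:
  M: (0) + (-2) + (0) − 2·(0) = -2
  L: (2) + (1) + (0) − 2·(2) = -1
  T: (0) + (-1) + (1) − 2·(-1) = 2
So the dimensions are [M⁻² L⁻¹ T²].

M: -2, L: -1, T: 2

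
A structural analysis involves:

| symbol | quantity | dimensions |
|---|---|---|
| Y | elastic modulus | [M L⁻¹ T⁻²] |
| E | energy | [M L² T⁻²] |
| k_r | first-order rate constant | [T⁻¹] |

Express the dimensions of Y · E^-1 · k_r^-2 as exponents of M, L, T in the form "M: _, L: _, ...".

Collect each base-dimension exponent across the product:
  M: (1) − (1) − 2·(0) = 0
  L: (-1) − (2) − 2·(0) = -3
  T: (-2) − (-2) − 2·(-1) = 2
So the dimensions are [L⁻³ T²].

M: 0, L: -3, T: 2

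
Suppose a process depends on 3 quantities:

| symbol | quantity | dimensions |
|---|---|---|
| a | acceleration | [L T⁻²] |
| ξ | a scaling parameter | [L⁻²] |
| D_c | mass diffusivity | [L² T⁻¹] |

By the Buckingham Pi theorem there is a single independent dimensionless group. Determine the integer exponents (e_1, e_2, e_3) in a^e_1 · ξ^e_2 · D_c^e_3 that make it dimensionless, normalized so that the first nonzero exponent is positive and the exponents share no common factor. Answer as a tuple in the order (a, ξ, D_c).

L: e_1·(1) + e_2·(-2) + e_3·(2) = 0
T: e_1·(-2) + e_2·(0) + e_3·(-1) = 0
Solving this homogeneous linear system for the smallest-integer solution (first nonzero entry positive) gives (2, -3, -4).

(2, -3, -4)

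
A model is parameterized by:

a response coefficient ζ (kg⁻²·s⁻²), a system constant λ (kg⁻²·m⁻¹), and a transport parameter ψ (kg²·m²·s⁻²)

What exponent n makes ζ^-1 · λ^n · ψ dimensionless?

2

Balance the M exponent: (-2)·n from λ, plus −(-2) + (2) = 4 from the rest, must sum to zero.
-2n + 4 = 0, so n = 2.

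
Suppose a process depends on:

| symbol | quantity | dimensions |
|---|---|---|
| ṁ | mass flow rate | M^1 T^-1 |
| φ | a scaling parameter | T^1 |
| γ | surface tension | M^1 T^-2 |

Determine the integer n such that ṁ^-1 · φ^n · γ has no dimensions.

Balance the T exponent: (1)·n from φ, plus −(-1) + (-2) = -1 from the rest, must sum to zero.
n − 1 = 0, so n = 1.

1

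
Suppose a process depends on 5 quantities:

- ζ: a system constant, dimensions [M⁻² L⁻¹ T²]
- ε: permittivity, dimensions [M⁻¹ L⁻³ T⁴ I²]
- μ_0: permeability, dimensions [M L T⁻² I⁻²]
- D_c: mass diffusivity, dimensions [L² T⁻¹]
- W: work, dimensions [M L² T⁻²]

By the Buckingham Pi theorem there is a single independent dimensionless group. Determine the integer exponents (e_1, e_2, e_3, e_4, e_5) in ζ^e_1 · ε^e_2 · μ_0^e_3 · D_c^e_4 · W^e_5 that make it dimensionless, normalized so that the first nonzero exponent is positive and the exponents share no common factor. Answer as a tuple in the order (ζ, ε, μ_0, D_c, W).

M: e_1·(-2) + e_2·(-1) + e_3·(1) + e_4·(0) + e_5·(1) = 0
L: e_1·(-1) + e_2·(-3) + e_3·(1) + e_4·(2) + e_5·(2) = 0
T: e_1·(2) + e_2·(4) + e_3·(-2) + e_4·(-1) + e_5·(-2) = 0
I: e_1·(0) + e_2·(2) + e_3·(-2) + e_4·(0) + e_5·(0) = 0
Solving this homogeneous linear system for the smallest-integer solution (first nonzero entry positive) gives (2, 1, 1, -2, 4).

(2, 1, 1, -2, 4)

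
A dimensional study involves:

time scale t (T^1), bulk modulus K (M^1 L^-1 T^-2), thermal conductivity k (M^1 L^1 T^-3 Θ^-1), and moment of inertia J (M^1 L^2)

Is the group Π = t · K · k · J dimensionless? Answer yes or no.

no

Sum the exponent of each base dimension across the product:
  M: [t]_M + [K]_M + [k]_M + [J]_M = (0) + (1) + (1) + (1) = 3
  L: [t]_L + [K]_L + [k]_L + [J]_L = (0) + (-1) + (1) + (2) = 2
  T: [t]_T + [K]_T + [k]_T + [J]_T = (1) + (-2) + (-3) + (0) = -4
  Θ: [t]_Θ + [K]_Θ + [k]_Θ + [J]_Θ = (0) + (0) + (-1) + (0) = -1
Net dimensions [M³ L² T⁻⁴ Θ⁻¹] ≠ [1] — not dimensionless.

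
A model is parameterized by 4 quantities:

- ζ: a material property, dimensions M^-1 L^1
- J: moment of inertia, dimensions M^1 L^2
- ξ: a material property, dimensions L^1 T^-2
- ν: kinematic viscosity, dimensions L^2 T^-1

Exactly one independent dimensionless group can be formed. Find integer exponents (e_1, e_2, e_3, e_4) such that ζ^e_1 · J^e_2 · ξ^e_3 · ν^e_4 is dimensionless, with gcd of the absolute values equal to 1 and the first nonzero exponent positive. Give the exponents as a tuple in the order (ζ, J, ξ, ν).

(1, 1, 1, -2)

M: e_1·(-1) + e_2·(1) + e_3·(0) + e_4·(0) = 0
L: e_1·(1) + e_2·(2) + e_3·(1) + e_4·(2) = 0
T: e_1·(0) + e_2·(0) + e_3·(-2) + e_4·(-1) = 0
Solving this homogeneous linear system for the smallest-integer solution (first nonzero entry positive) gives (1, 1, 1, -2).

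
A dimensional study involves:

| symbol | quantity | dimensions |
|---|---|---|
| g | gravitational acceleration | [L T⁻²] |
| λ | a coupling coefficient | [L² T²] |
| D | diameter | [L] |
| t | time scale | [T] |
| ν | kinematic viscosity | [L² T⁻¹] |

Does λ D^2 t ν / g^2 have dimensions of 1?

Sum the exponent of each base dimension across the product:
  L: −2·[g]_L + [λ]_L + 2·[D]_L + [t]_L + [ν]_L = −2·(1) + (2) + 2·(1) + (0) + (2) = 4
  T: −2·[g]_T + [λ]_T + 2·[D]_T + [t]_T + [ν]_T = −2·(-2) + (2) + 2·(0) + (1) + (-1) = 6
Net dimensions [L⁴ T⁶] ≠ [1] — not dimensionless.

no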